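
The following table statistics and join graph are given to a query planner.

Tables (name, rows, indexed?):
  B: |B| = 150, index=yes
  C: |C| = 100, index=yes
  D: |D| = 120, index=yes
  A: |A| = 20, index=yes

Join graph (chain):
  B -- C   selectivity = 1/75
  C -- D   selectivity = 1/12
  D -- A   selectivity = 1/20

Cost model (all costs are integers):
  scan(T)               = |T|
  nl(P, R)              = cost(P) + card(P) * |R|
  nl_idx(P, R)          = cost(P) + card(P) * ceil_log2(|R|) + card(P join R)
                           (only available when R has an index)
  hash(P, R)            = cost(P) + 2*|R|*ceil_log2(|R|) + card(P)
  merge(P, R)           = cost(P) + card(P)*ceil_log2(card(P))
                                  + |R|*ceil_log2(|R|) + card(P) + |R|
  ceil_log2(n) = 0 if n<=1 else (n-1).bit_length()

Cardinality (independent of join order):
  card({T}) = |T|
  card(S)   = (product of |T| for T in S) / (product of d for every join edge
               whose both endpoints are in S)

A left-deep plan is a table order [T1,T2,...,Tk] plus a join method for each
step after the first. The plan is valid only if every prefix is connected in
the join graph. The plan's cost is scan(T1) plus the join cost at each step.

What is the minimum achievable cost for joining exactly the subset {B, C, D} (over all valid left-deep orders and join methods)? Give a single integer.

Selinger DP over subsets of {B,C,D}:
  {B}: scan cost=150, card=150
  {C}: scan cost=100, card=100
  {D}: scan cost=120, card=120
  {BC}: card=200; try (B,nl_idx)→1100, (C,nl_idx)→1400, (C,hash)→1700, (B,merge)→2250, (C,merge)→2300, (B,hash)→2600 …(+2); best=1100 via (B,nl_idx)
  {CD}: card=1000; try (C,hash)→1640, (D,nl_idx)→1800, (D,merge)→1860, (D,hash)→1880, (C,merge)→1880, (C,nl_idx)→1960 …(+2); best=1640 via (C,hash)
  {BCD}: card=2000; try (D,hash)→2980, (D,merge)→3860, (D,nl_idx)→4500, (B,hash)→5040, (B,nl_idx)→11640, (B,merge)→13990 …(+2); best=2980 via (D,hash)

2980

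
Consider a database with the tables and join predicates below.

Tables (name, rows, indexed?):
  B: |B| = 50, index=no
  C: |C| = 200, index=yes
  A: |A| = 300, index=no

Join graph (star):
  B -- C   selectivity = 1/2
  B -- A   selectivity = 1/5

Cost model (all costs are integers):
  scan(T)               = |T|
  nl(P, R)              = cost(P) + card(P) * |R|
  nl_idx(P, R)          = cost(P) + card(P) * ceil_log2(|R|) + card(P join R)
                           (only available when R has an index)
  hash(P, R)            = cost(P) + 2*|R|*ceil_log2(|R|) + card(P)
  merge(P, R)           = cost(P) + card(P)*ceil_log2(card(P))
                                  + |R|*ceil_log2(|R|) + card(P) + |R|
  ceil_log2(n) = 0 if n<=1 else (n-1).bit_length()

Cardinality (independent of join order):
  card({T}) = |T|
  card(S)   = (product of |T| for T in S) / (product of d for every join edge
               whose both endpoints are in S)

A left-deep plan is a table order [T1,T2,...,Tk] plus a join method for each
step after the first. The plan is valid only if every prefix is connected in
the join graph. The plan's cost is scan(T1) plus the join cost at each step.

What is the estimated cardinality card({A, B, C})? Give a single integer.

300000

Tables in S: A(300), B(50), C(200)
Edges inside S: B-C(d=2), B-A(d=5)
numerator = 300 * 50 * 200 = 3000000
denominator = 2 * 5 = 10
card(S) = 3000000 / 10 = 300000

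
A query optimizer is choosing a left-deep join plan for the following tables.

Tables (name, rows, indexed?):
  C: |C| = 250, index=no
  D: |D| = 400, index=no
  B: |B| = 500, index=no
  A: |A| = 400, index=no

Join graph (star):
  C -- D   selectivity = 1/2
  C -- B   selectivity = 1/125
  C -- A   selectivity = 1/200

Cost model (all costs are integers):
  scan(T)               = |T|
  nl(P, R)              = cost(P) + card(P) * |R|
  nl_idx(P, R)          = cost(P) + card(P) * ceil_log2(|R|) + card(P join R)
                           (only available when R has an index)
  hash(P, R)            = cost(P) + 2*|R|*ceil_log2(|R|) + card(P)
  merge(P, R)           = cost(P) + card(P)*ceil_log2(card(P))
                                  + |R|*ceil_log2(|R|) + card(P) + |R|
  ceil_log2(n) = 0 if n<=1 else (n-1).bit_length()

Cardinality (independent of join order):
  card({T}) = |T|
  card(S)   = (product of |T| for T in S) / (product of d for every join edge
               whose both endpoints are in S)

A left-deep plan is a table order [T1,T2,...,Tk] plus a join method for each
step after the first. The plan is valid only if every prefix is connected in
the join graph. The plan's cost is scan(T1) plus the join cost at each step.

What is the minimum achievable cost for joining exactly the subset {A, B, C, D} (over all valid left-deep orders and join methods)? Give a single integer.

Selinger DP over subsets of {A,B,C,D}:
  {C}: scan cost=250, card=250
  {D}: scan cost=400, card=400
  {B}: scan cost=500, card=500
  {A}: scan cost=400, card=400
  {CD}: card=50000; try (C,hash)→4800, (D,merge)→6500, (C,merge)→6650, (D,hash)→7700, (D,nl)→100250, (C,nl)→100400; best=4800 via (C,hash)
  {BC}: card=1000; try (C,hash)→5000, (B,merge)→7500, (C,merge)→7750, (B,hash)→9500, (B,nl)→125250, (C,nl)→125500; best=5000 via (C,hash)
  {AC}: card=500; try (C,hash)→4800, (A,merge)→6500, (C,merge)→6650, (A,hash)→7700, (A,nl)→100250, (C,nl)→100400; best=4800 via (C,hash)
  {BCD}: card=200000; try (D,hash)→13200, (D,merge)→20000, (B,hash)→63800, (D,nl)→405000, (B,merge)→859800, (B,nl)→25004800; best=13200 via (D,hash)
  {ACD}: card=100000; try (D,hash)→12500, (D,merge)→13800, (A,hash)→62000, (D,nl)→204800, (A,merge)→858800, (A,nl)→20004800; best=12500 via (D,hash)
  {ABC}: card=2000; try (A,hash)→13200, (B,hash)→14300, (B,merge)→14800, (A,merge)→20000, (B,nl)→254800, (A,nl)→405000; best=13200 via (A,hash)
  {ABCD}: card=400000; try (D,hash)→22400, (D,merge)→41200, (B,hash)→121500, (A,hash)→220400, (D,nl)→813200, (B,merge)→1817500 …(+3); best=22400 via (D,hash)

22400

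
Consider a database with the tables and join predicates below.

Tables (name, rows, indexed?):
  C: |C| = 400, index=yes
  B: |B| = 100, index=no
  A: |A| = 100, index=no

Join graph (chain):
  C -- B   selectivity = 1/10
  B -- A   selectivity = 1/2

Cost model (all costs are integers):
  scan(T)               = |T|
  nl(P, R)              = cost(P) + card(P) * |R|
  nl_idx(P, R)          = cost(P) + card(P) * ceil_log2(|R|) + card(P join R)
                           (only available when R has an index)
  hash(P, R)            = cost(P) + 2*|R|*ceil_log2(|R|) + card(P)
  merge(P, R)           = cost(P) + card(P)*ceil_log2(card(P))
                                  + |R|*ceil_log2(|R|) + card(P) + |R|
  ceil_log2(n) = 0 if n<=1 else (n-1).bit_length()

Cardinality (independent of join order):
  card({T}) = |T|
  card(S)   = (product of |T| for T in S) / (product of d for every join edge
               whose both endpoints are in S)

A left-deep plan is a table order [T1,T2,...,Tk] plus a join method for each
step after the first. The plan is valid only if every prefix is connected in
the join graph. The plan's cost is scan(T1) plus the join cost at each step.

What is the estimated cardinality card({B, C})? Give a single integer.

4000

Tables in S: B(100), C(400)
Edges inside S: C-B(d=10)
numerator = 100 * 400 = 40000
denominator = 10 = 10
card(S) = 40000 / 10 = 4000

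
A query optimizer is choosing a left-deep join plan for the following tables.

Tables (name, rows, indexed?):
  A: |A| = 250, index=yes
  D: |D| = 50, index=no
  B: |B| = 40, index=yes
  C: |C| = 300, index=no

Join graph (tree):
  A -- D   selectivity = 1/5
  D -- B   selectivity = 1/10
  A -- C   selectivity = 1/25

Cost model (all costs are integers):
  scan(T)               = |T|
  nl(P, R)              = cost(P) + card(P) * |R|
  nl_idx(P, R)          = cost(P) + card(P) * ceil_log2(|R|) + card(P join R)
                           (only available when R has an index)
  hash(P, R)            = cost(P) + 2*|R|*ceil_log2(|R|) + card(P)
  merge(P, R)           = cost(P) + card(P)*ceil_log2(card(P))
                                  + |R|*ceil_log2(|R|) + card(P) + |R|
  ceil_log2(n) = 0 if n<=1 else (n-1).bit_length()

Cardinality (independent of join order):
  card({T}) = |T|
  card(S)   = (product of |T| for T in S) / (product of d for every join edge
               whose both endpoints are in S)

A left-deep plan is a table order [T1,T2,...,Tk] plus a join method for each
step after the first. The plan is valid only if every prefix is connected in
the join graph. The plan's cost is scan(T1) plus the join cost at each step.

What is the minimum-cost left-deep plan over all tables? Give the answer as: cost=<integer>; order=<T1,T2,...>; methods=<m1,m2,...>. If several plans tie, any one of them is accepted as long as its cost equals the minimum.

cost=19480; order=A,D,B,C; methods=hash,hash,hash

Selinger DP (subsets sized 1..n):
  {A}: scan cost=250, card=250
  {D}: scan cost=50, card=50
  {B}: scan cost=40, card=40
  {C}: scan cost=300, card=300
  {AD}: card=2500; try (D,hash)→1100, (A,merge)→2650, (D,merge)→2850, (A,nl_idx)→2950, (A,hash)→4100, (A,nl)→12550 …(+1); best=1100 via (D,hash)
  {AC}: card=3000; try (A,hash)→4600, (C,merge)→5500, (A,merge)→5550, (A,nl_idx)→5700, (C,hash)→5900, (C,nl)→75250 …(+1); best=4600 via (A,hash)
  {BD}: card=200; try (B,nl_idx)→550, (B,hash)→580, (D,merge)→670, (D,hash)→680, (B,merge)→680, (D,nl)→2040 …(+1); best=550 via (B,nl_idx)
  {ABD}: card=10000; try (B,hash)→4080, (A,merge)→4600, (A,hash)→4750, (A,nl_idx)→12150, (B,nl_idx)→26100, (B,merge)→33880 …(+2); best=4080 via (B,hash)
  {ACD}: card=30000; try (D,hash)→8200, (C,hash)→9000, (C,merge)→36600, (D,merge)→43950, (D,nl)→154600, (C,nl)→751100; best=8200 via (D,hash)
  {ABCD}: card=120000; try (C,hash)→19480, (B,hash)→38680, (C,merge)→157080, (B,nl_idx)→308200, (B,merge)→488480, (B,nl)→1208200 …(+1); best=19480 via (C,hash)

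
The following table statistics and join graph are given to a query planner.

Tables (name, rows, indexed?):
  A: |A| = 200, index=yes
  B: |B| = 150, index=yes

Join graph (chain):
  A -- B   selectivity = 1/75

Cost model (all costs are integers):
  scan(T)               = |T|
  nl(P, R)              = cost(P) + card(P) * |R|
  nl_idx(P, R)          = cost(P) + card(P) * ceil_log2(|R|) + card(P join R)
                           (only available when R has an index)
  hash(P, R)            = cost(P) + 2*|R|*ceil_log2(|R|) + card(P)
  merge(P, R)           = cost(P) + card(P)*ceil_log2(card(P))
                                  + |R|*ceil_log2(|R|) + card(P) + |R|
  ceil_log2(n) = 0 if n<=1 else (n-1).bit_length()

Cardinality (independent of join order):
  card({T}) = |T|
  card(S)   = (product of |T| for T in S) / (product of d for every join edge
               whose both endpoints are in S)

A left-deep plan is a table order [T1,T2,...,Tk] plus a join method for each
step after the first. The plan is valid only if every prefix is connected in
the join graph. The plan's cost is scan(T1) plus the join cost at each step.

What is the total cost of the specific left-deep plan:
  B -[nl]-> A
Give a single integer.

30150

step 1: scan B: cost=150, card=150
step 2: join A via nl
    card(P join A) = 150*200/(75) = 400
    cost = 150 + 150*200 = 30150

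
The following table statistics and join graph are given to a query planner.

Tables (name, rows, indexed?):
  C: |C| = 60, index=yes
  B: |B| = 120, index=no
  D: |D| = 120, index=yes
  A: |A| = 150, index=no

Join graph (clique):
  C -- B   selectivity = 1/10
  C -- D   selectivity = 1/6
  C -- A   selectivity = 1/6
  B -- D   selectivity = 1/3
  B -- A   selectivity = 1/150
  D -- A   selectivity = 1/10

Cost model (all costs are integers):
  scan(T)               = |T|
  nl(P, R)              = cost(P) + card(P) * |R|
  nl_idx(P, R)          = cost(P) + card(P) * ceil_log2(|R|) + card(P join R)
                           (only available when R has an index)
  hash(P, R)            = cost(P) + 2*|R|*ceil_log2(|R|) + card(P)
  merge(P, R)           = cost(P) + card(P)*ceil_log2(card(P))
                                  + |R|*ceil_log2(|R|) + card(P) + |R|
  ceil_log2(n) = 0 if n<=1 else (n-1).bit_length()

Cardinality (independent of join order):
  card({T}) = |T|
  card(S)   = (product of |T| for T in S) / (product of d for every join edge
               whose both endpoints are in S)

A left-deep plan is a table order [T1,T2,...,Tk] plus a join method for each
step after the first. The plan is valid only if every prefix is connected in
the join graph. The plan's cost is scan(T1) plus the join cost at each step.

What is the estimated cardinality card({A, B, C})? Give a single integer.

Tables in S: A(150), B(120), C(60)
Edges inside S: C-B(d=10), C-A(d=6), B-A(d=150)
numerator = 150 * 120 * 60 = 1080000
denominator = 10 * 6 * 150 = 9000
card(S) = 1080000 / 9000 = 120

120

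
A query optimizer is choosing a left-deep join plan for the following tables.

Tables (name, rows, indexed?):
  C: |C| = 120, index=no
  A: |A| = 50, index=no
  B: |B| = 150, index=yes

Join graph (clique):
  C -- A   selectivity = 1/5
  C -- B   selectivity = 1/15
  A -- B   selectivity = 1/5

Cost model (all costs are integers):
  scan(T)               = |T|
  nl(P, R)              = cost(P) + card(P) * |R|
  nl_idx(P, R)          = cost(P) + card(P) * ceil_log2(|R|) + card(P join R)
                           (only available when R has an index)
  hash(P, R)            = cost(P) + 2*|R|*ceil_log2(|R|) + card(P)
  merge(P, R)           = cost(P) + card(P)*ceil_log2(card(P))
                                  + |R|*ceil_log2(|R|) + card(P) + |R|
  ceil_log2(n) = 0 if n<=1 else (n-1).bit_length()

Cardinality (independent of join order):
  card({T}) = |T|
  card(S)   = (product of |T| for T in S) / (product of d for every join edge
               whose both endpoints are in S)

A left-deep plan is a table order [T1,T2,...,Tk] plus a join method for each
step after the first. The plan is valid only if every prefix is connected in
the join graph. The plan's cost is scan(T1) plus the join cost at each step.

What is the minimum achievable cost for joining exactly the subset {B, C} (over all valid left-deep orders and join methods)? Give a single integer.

1980

Selinger DP over subsets of {B,C}:
  {C}: scan cost=120, card=120
  {B}: scan cost=150, card=150
  {BC}: card=1200; try (C,hash)→1980, (B,nl_idx)→2280, (B,merge)→2430, (C,merge)→2460, (B,hash)→2640, (B,nl)→18120 …(+1); best=1980 via (C,hash)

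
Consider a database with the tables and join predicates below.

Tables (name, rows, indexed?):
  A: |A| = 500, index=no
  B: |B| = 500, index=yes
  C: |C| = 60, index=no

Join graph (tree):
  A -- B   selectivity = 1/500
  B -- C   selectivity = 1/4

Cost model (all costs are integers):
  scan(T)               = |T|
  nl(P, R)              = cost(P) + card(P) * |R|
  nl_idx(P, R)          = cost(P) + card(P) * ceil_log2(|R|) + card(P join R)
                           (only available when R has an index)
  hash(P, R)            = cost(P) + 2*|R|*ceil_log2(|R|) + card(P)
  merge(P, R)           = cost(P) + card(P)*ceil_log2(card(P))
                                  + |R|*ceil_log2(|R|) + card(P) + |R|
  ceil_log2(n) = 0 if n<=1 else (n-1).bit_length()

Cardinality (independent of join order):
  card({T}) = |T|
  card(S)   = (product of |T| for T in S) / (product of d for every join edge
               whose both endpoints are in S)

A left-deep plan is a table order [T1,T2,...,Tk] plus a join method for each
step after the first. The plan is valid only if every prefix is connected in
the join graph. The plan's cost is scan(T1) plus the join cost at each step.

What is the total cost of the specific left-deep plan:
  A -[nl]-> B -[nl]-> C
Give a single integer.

step 1: scan A: cost=500, card=500
step 2: join B via nl
    card(P join B) = 500*500/(500) = 500
    cost = 500 + 500*500 = 250500
step 3: join C via nl
    card(P join C) = 500*60/(4) = 7500
    cost = 250500 + 500*60 = 280500

280500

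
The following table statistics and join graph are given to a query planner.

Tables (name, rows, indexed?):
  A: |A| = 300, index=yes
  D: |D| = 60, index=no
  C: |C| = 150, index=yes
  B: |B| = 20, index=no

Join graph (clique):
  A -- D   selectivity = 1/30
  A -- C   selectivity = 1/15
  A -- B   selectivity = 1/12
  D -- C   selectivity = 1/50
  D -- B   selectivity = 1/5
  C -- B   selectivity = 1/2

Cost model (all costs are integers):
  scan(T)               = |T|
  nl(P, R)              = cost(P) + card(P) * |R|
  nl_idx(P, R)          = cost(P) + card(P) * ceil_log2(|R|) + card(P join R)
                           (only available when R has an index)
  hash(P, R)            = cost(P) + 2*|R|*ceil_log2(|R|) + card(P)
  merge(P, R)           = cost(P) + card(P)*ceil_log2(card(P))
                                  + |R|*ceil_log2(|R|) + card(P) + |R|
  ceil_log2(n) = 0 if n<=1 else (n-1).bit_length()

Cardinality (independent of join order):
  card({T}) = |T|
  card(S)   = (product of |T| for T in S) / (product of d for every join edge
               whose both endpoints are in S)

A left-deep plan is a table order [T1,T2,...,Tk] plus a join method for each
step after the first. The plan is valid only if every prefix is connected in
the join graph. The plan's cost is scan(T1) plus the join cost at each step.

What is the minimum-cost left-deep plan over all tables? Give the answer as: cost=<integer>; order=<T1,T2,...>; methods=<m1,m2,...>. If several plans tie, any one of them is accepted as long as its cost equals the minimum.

cost=2780; order=D,C,A,B; methods=nl_idx,nl_idx,hash

Selinger DP (subsets sized 1..n):
  {A}: scan cost=300, card=300
  {D}: scan cost=60, card=60
  {C}: scan cost=150, card=150
  {B}: scan cost=20, card=20
  {AD}: card=600; try (A,nl_idx)→1200, (D,hash)→1320, (A,merge)→3480, (D,merge)→3720, (A,hash)→5520, (A,nl)→18060 …(+1); best=1200 via (A,nl_idx)
  {AC}: card=3000; try (C,hash)→3000, (A,merge)→4500, (A,nl_idx)→4500, (C,merge)→4650, (C,nl_idx)→5700, (A,hash)→5700 …(+2); best=3000 via (C,hash)
  {AB}: card=500; try (A,nl_idx)→700, (B,hash)→800, (A,merge)→3140, (B,merge)→3420, (A,hash)→5440, (A,nl)→6020 …(+1); best=700 via (A,nl_idx)
  {CD}: card=180; try (C,nl_idx)→720, (D,hash)→1020, (C,merge)→1830, (D,merge)→1920, (C,hash)→2520, (C,nl)→9060 …(+1); best=720 via (C,nl_idx)
  {BD}: card=240; try (B,hash)→320, (D,merge)→560, (B,merge)→600, (D,hash)→760, (D,nl)→1220, (B,nl)→1260; best=320 via (B,hash)
  {BC}: card=1500; try (B,hash)→500, (C,merge)→1490, (B,merge)→1620, (C,nl_idx)→1680, (C,hash)→2440, (C,nl)→3020 …(+1); best=500 via (B,hash)
  {ACD}: card=120; try (A,nl_idx)→2460, (C,hash)→4200, (A,merge)→5340, (C,nl_idx)→6120, (A,hash)→6300, (D,hash)→6720 …(+5); best=2460 via (A,nl_idx)
  {ABD}: card=200; try (D,hash)→1920, (B,hash)→2000, (A,nl_idx)→2680, (A,merge)→5480, (A,hash)→5960, (D,merge)→6120 …(+4); best=1920 via (D,hash)
  {ABC}: card=2500; try (C,hash)→3600, (B,hash)→6200, (C,merge)→7050, (C,nl_idx)→7200, (A,hash)→7400, (A,nl_idx)→16500 …(+5); best=3600 via (C,hash)
  {BCD}: card=360; try (B,hash)→1100, (B,merge)→2460, (C,nl_idx)→2600, (D,hash)→2720, (C,hash)→2960, (C,merge)→3830 …(+4); best=1100 via (B,hash)
  {ABCD}: card=20; try (B,hash)→2780, (C,nl_idx)→3540, (B,merge)→3540, (A,nl_idx)→4360, (C,hash)→4520, (B,nl)→4860 …(+8); best=2780 via (B,hash)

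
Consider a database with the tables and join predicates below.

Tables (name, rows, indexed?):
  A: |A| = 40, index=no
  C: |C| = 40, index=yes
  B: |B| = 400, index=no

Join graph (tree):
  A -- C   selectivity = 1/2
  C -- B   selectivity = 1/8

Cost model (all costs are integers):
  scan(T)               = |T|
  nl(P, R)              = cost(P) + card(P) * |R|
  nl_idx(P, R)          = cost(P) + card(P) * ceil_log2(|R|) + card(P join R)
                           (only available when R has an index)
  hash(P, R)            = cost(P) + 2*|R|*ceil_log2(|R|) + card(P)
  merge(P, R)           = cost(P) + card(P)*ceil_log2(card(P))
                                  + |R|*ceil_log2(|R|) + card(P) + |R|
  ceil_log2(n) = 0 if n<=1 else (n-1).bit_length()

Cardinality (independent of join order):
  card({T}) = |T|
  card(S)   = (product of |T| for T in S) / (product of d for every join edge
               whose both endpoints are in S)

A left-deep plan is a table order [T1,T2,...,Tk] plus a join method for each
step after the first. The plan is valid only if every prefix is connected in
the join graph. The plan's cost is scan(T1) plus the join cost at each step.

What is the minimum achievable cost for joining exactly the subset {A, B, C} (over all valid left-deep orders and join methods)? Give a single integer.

3760

Selinger DP over subsets of {A,B,C}:
  {A}: scan cost=40, card=40
  {C}: scan cost=40, card=40
  {B}: scan cost=400, card=400
  {AC}: card=800; try (C,hash)→560, (A,hash)→560, (C,merge)→600, (A,merge)→600, (C,nl_idx)→1080, (C,nl)→1640 …(+1); best=560 via (C,hash)
  {BC}: card=2000; try (C,hash)→1280, (B,merge)→4320, (C,merge)→4680, (C,nl_idx)→4800, (B,hash)→7280, (B,nl)→16040 …(+1); best=1280 via (C,hash)
  {ABC}: card=40000; try (A,hash)→3760, (B,hash)→8560, (B,merge)→13360, (A,merge)→25560, (A,nl)→81280, (B,nl)→320560; best=3760 via (A,hash)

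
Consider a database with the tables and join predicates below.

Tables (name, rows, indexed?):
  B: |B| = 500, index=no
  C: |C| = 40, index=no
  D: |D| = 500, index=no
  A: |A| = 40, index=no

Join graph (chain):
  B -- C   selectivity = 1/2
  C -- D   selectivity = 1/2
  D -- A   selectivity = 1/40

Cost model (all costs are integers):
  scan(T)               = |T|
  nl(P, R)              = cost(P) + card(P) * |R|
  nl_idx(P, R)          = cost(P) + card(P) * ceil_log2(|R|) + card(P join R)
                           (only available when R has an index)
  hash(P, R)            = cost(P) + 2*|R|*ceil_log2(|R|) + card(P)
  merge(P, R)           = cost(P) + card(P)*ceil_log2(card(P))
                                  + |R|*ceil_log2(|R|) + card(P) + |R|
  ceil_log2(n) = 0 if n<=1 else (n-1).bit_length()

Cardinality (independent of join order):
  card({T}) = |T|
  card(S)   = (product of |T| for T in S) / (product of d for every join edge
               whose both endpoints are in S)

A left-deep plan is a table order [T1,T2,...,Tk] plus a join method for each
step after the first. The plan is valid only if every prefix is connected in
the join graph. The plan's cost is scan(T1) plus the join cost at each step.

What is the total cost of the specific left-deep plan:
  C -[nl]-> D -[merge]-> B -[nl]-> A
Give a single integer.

100175040

step 1: scan C: cost=40, card=40
step 2: join D via nl
    card(P join D) = 40*500/(2) = 10000
    cost = 40 + 40*500 = 20040
step 3: join B via merge
    card(P join B) = 10000*500/(2) = 2500000
    cost = 20040 + 10000*14 + 500*9 + 10000 + 500 = 175040
step 4: join A via nl
    card(P join A) = 2500000*40/(40) = 2500000
    cost = 175040 + 2500000*40 = 100175040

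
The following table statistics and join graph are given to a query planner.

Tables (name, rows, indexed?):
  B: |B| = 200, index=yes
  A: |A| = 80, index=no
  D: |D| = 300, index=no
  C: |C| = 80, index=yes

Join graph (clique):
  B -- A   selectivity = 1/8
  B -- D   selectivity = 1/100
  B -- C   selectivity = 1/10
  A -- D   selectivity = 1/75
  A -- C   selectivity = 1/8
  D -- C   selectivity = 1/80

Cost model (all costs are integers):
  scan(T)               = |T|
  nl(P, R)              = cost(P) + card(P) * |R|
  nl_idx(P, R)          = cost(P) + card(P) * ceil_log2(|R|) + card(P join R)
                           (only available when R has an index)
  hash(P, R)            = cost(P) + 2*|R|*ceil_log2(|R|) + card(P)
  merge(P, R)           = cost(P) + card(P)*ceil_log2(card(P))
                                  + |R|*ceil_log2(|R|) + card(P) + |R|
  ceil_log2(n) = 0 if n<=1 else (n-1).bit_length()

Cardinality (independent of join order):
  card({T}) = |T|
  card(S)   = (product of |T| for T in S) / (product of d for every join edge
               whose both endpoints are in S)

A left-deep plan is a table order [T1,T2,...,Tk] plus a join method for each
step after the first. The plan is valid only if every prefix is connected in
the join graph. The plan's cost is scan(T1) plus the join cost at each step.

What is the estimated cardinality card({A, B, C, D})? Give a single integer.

1

Tables in S: A(80), B(200), C(80), D(300)
Edges inside S: B-A(d=8), B-D(d=100), B-C(d=10), A-D(d=75), A-C(d=8), D-C(d=80)
numerator = 80 * 200 * 80 * 300 = 384000000
denominator = 8 * 100 * 10 * 75 * 8 * 80 = 384000000
card(S) = 384000000 / 384000000 = 1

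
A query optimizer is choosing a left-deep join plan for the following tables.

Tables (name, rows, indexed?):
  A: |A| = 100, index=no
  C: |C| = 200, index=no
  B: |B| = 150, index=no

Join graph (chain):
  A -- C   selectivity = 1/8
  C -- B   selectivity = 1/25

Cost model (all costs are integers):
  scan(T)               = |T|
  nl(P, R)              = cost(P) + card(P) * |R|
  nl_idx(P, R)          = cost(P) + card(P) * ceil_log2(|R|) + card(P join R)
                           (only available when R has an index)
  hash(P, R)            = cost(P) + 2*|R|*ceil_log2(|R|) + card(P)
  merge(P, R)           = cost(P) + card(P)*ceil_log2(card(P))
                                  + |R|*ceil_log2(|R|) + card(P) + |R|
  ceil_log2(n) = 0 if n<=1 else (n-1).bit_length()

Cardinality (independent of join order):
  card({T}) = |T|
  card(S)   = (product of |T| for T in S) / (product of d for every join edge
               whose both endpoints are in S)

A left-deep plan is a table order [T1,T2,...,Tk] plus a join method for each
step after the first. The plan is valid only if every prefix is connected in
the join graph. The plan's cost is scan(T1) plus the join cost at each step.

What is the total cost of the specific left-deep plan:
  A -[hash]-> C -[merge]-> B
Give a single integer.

step 1: scan A: cost=100, card=100
step 2: join C via hash
    card(P join C) = 100*200/(8) = 2500
    cost = 100 + 2*200*8 + 100 = 3400
step 3: join B via merge
    card(P join B) = 2500*150/(25) = 15000
    cost = 3400 + 2500*12 + 150*8 + 2500 + 150 = 37250

37250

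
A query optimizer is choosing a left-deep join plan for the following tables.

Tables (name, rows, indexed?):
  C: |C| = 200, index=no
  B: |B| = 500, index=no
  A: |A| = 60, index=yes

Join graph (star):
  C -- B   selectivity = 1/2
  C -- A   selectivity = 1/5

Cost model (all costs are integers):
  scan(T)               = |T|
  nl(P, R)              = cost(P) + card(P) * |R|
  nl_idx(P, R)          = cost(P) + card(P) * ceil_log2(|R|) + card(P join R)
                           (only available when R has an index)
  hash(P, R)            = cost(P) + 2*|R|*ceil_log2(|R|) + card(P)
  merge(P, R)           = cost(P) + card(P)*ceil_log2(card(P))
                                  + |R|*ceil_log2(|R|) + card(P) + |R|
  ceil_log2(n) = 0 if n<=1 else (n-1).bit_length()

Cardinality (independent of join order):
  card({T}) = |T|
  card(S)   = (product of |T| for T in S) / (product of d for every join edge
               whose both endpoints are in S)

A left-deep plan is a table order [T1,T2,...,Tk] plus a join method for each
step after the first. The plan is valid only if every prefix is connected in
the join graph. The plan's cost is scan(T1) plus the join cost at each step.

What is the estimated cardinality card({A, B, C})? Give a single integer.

600000

Tables in S: A(60), B(500), C(200)
Edges inside S: C-B(d=2), C-A(d=5)
numerator = 60 * 500 * 200 = 6000000
denominator = 2 * 5 = 10
card(S) = 6000000 / 10 = 600000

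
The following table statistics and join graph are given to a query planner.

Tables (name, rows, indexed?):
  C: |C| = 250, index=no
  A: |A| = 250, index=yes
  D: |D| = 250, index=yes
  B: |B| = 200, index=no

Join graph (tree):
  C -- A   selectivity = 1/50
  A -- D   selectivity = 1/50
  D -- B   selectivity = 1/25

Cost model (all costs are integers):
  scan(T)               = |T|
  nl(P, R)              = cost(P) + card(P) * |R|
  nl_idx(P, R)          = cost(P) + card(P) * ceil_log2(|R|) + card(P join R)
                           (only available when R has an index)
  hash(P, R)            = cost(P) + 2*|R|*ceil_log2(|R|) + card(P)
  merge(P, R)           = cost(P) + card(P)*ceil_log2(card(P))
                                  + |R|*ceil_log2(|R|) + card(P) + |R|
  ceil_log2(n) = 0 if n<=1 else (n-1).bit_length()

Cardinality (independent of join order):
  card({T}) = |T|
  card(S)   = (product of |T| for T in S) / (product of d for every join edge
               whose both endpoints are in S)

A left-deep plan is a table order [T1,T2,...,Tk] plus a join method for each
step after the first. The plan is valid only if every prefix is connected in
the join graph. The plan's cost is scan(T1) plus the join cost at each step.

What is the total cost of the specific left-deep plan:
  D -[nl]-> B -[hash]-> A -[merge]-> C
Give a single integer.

step 1: scan D: cost=250, card=250
step 2: join B via nl
    card(P join B) = 250*200/(25) = 2000
    cost = 250 + 250*200 = 50250
step 3: join A via hash
    card(P join A) = 2000*250/(50) = 10000
    cost = 50250 + 2*250*8 + 2000 = 56250
step 4: join C via merge
    card(P join C) = 10000*250/(50) = 50000
    cost = 56250 + 10000*14 + 250*8 + 10000 + 250 = 208500

208500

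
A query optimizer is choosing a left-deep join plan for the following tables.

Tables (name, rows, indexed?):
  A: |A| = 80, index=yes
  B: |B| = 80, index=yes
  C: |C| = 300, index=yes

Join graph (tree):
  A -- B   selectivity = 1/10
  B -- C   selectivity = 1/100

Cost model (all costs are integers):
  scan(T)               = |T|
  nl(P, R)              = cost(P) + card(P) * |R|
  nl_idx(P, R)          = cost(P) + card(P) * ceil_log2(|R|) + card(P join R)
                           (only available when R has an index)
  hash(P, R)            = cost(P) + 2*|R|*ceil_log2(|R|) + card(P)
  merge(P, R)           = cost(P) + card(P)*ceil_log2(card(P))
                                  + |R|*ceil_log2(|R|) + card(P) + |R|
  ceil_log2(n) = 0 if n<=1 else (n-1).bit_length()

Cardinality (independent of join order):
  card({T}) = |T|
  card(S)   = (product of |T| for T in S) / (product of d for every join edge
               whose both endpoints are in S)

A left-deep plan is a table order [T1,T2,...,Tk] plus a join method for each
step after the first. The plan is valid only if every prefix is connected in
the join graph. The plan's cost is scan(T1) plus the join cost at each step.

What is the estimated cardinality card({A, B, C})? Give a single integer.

Tables in S: A(80), B(80), C(300)
Edges inside S: A-B(d=10), B-C(d=100)
numerator = 80 * 80 * 300 = 1920000
denominator = 10 * 100 = 1000
card(S) = 1920000 / 1000 = 1920

1920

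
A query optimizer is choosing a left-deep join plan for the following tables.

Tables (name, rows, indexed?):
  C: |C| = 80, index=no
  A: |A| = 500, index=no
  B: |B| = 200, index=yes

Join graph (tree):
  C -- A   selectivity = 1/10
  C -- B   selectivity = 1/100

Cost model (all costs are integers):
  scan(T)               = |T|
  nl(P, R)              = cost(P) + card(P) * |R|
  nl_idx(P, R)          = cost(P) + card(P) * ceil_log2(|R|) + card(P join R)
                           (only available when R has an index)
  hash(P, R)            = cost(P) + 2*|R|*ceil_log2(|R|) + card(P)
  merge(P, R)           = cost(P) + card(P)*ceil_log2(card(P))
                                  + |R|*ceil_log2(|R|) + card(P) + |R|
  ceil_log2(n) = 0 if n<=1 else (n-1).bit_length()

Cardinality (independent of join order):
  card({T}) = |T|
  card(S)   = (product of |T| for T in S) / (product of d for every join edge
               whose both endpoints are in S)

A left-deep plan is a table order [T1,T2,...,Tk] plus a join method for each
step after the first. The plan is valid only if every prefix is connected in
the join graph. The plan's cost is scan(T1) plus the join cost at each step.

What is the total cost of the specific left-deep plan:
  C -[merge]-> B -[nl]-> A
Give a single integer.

82520

step 1: scan C: cost=80, card=80
step 2: join B via merge
    card(P join B) = 80*200/(100) = 160
    cost = 80 + 80*7 + 200*8 + 80 + 200 = 2520
step 3: join A via nl
    card(P join A) = 160*500/(10) = 8000
    cost = 2520 + 160*500 = 82520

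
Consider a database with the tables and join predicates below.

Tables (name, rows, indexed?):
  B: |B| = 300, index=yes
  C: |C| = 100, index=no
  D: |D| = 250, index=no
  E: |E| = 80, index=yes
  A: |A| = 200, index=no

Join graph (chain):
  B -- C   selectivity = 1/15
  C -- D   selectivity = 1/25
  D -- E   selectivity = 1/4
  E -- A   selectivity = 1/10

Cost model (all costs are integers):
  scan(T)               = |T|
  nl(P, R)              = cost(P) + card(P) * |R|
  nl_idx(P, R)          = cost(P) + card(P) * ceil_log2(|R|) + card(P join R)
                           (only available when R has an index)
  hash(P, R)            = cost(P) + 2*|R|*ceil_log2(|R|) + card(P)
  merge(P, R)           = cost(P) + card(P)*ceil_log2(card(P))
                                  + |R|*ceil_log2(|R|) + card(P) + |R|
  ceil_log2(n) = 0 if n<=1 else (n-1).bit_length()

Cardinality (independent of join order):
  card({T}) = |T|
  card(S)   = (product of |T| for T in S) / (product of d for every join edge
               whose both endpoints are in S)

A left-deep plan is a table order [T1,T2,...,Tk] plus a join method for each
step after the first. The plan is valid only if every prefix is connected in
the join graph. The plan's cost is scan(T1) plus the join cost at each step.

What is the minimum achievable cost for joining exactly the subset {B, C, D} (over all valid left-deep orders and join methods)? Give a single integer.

Selinger DP over subsets of {B,C,D}:
  {B}: scan cost=300, card=300
  {C}: scan cost=100, card=100
  {D}: scan cost=250, card=250
  {BC}: card=2000; try (C,hash)→2000, (B,nl_idx)→3000, (B,merge)→3900, (C,merge)→4100, (B,hash)→5600, (B,nl)→30100 …(+1); best=2000 via (C,hash)
  {CD}: card=1000; try (C,hash)→1900, (D,merge)→3150, (C,merge)→3300, (D,hash)→4200, (D,nl)→25100, (C,nl)→25250; best=1900 via (C,hash)
  {BCD}: card=20000; try (D,hash)→8000, (B,hash)→8300, (B,merge)→15900, (D,merge)→28250, (B,nl_idx)→30900, (B,nl)→301900 …(+1); best=8000 via (D,hash)

8000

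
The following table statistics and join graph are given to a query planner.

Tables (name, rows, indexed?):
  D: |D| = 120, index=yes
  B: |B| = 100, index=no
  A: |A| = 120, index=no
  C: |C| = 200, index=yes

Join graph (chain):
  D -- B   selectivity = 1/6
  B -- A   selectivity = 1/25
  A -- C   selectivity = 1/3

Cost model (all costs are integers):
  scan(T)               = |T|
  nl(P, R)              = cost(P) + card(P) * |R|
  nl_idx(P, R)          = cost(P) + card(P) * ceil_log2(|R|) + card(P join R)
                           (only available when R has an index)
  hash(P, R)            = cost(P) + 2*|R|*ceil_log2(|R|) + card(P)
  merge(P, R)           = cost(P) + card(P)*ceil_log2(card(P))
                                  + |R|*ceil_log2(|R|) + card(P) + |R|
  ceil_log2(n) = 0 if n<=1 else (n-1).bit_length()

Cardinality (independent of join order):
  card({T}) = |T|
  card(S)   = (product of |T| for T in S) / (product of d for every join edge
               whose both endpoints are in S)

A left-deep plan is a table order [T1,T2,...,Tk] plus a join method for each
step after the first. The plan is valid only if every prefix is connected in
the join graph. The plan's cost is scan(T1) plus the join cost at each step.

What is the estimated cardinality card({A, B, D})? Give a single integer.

Tables in S: A(120), B(100), D(120)
Edges inside S: D-B(d=6), B-A(d=25)
numerator = 120 * 100 * 120 = 1440000
denominator = 6 * 25 = 150
card(S) = 1440000 / 150 = 9600

9600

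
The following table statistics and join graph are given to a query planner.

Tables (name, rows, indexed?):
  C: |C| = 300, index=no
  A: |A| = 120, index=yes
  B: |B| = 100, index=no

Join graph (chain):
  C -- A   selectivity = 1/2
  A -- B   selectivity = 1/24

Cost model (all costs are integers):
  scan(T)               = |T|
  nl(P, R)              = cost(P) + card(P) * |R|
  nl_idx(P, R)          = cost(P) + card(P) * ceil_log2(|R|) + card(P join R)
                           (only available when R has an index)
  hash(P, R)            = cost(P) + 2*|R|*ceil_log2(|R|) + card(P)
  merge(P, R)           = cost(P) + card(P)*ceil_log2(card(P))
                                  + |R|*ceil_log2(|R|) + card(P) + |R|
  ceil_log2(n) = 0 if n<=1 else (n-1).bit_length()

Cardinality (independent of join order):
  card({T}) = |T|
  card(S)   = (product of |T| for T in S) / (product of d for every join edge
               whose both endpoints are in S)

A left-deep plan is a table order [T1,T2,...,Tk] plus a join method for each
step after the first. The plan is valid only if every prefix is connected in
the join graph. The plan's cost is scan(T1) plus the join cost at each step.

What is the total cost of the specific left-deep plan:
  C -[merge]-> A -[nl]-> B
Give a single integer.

1804260

step 1: scan C: cost=300, card=300
step 2: join A via merge
    card(P join A) = 300*120/(2) = 18000
    cost = 300 + 300*9 + 120*7 + 300 + 120 = 4260
step 3: join B via nl
    card(P join B) = 18000*100/(24) = 75000
    cost = 4260 + 18000*100 = 1804260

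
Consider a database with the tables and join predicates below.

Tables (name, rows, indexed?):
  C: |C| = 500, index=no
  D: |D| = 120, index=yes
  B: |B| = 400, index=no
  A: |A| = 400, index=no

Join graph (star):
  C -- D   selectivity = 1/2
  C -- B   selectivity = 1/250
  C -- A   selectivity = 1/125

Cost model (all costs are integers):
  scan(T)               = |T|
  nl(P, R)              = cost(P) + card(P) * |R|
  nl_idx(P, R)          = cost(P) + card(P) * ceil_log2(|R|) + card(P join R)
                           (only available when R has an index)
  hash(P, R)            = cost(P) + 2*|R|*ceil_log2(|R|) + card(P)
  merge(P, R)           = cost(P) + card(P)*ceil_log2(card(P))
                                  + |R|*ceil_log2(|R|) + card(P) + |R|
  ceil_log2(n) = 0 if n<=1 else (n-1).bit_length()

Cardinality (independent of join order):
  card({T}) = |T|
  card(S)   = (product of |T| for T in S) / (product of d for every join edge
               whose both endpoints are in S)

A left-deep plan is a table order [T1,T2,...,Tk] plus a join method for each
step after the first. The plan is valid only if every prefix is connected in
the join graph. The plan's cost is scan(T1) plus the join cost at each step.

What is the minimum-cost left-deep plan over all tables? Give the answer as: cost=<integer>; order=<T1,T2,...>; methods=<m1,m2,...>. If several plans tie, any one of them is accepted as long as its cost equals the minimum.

Selinger DP (subsets sized 1..n):
  {C}: scan cost=500, card=500
  {D}: scan cost=120, card=120
  {B}: scan cost=400, card=400
  {A}: scan cost=400, card=400
  {CD}: card=30000; try (D,hash)→2680, (C,merge)→6080, (D,merge)→6460, (C,hash)→9240, (D,nl_idx)→34000, (C,nl)→60120 …(+1); best=2680 via (D,hash)
  {BC}: card=800; try (B,hash)→8200, (C,merge)→9400, (B,merge)→9500, (C,hash)→9800, (C,nl)→200400, (B,nl)→200500; best=8200 via (B,hash)
  {AC}: card=1600; try (A,hash)→8200, (C,merge)→9400, (A,merge)→9500, (C,hash)→9800, (C,nl)→200400, (A,nl)→200500; best=8200 via (A,hash)
  {BCD}: card=48000; try (D,hash)→10680, (D,merge)→17960, (B,hash)→39880, (D,nl_idx)→61800, (D,nl)→104200, (B,merge)→486680 …(+1); best=10680 via (D,hash)
  {ACD}: card=96000; try (D,hash)→11480, (D,merge)→28360, (A,hash)→39880, (D,nl_idx)→115400, (D,nl)→200200, (A,merge)→486680 …(+1); best=11480 via (D,hash)
  {ABC}: card=2560; try (A,hash)→16200, (B,hash)→17000, (A,merge)→21000, (B,merge)→31400, (A,nl)→328200, (B,nl)→648200; best=16200 via (A,hash)
  {ABCD}: card=153600; try (D,hash)→20440, (D,merge)→50440, (A,hash)→65880, (B,hash)→114680, (D,nl_idx)→187720, (D,nl)→323400 …(+4); best=20440 via (D,hash)

cost=20440; order=C,B,A,D; methods=hash,hash,hash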